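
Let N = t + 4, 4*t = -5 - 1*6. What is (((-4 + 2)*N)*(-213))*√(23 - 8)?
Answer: 1065*√15/2 ≈ 2062.4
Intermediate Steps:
t = -11/4 (t = (-5 - 1*6)/4 = (-5 - 6)/4 = (¼)*(-11) = -11/4 ≈ -2.7500)
N = 5/4 (N = -11/4 + 4 = 5/4 ≈ 1.2500)
(((-4 + 2)*N)*(-213))*√(23 - 8) = (((-4 + 2)*(5/4))*(-213))*√(23 - 8) = (-2*5/4*(-213))*√15 = (-5/2*(-213))*√15 = 1065*√15/2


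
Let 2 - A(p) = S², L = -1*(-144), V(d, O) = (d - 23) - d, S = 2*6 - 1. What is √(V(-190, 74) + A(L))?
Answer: I*√142 ≈ 11.916*I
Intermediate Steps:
S = 11 (S = 12 - 1 = 11)
V(d, O) = -23 (V(d, O) = (-23 + d) - d = -23)
L = 144
A(p) = -119 (A(p) = 2 - 1*11² = 2 - 1*121 = 2 - 121 = -119)
√(V(-190, 74) + A(L)) = √(-23 - 119) = √(-142) = I*√142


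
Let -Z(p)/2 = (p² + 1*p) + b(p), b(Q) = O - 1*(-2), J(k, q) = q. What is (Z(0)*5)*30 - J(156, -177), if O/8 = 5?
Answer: -12423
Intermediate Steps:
O = 40 (O = 8*5 = 40)
b(Q) = 42 (b(Q) = 40 - 1*(-2) = 40 + 2 = 42)
Z(p) = -84 - 2*p - 2*p² (Z(p) = -2*((p² + 1*p) + 42) = -2*((p² + p) + 42) = -2*((p + p²) + 42) = -2*(42 + p + p²) = -84 - 2*p - 2*p²)
(Z(0)*5)*30 - J(156, -177) = ((-84 - 2*0 - 2*0²)*5)*30 - 1*(-177) = ((-84 + 0 - 2*0)*5)*30 + 177 = ((-84 + 0 + 0)*5)*30 + 177 = -84*5*30 + 177 = -420*30 + 177 = -12600 + 177 = -12423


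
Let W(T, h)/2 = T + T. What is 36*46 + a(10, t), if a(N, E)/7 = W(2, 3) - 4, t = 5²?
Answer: 1684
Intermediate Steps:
t = 25
W(T, h) = 4*T (W(T, h) = 2*(T + T) = 2*(2*T) = 4*T)
a(N, E) = 28 (a(N, E) = 7*(4*2 - 4) = 7*(8 - 4) = 7*4 = 28)
36*46 + a(10, t) = 36*46 + 28 = 1656 + 28 = 1684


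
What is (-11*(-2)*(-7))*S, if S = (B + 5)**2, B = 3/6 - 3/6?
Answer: -3850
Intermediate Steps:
B = 0 (B = 3*(1/6) - 3*1/6 = 1/2 - 1/2 = 0)
S = 25 (S = (0 + 5)**2 = 5**2 = 25)
(-11*(-2)*(-7))*S = (-11*(-2)*(-7))*25 = (22*(-7))*25 = -154*25 = -3850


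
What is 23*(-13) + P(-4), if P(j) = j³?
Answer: -363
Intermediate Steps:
23*(-13) + P(-4) = 23*(-13) + (-4)³ = -299 - 64 = -363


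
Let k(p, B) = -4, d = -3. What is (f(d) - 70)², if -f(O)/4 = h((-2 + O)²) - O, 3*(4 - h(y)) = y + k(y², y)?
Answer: 4900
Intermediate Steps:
h(y) = 16/3 - y/3 (h(y) = 4 - (y - 4)/3 = 4 - (-4 + y)/3 = 4 + (4/3 - y/3) = 16/3 - y/3)
f(O) = -64/3 + 4*O + 4*(-2 + O)²/3 (f(O) = -4*((16/3 - (-2 + O)²/3) - O) = -4*(16/3 - O - (-2 + O)²/3) = -64/3 + 4*O + 4*(-2 + O)²/3)
(f(d) - 70)² = ((-16 - 4/3*(-3) + (4/3)*(-3)²) - 70)² = ((-16 + 4 + (4/3)*9) - 70)² = ((-16 + 4 + 12) - 70)² = (0 - 70)² = (-70)² = 4900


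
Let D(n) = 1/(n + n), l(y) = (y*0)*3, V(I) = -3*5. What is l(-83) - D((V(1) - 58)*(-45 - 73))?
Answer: -1/17228 ≈ -5.8045e-5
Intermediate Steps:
V(I) = -15
l(y) = 0 (l(y) = 0*3 = 0)
D(n) = 1/(2*n)
l(-83) - D((V(1) - 58)*(-45 - 73)) = 0 - 1/(2*((-15 - 58)*(-45 - 73))) = 0 - 1/(2*((-73*(-118)))) = 0 - 1/(2*8614) = 0 - 1*1/17228 = 0 - 1/17228 = -1/17228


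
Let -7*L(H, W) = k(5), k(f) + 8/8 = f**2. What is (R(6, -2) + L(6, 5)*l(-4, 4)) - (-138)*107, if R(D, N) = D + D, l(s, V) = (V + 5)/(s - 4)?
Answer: 103473/7 ≈ 14782.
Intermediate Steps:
l(s, V) = (5 + V)/(-4 + s)
R(D, N) = 2*D
k(f) = -1 + f**2
L(H, W) = -24/7 (L(H, W) = -(-1 + 5**2)/7 = -(-1 + 25)/7 = -1/7*24 = -24/7)
(R(6, -2) + L(6, 5)*l(-4, 4)) - (-138)*107 = (2*6 - 24*(5 + 4)/(7*(-4 - 4))) - (-138)*107 = (12 - 24*9/(7*(-8))) - 138*(-107) = (12 - (-3)*9/7) + 14766 = (12 - 24/7*(-9/8)) + 14766 = (12 + 27/7) + 14766 = 111/7 + 14766 = 103473/7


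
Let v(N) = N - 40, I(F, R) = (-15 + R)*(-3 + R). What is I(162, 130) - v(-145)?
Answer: 14790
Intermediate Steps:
v(N) = -40 + N
I(162, 130) - v(-145) = (45 + 130² - 18*130) - (-40 - 145) = (45 + 16900 - 2340) - 1*(-185) = 14605 + 185 = 14790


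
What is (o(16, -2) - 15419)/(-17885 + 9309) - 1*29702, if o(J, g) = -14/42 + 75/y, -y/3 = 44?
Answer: -33621579037/1132032 ≈ -29700.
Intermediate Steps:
y = -132 (y = -3*44 = -132)
o(J, g) = -119/132 (o(J, g) = -14/42 + 75/(-132) = -14*1/42 + 75*(-1/132) = -⅓ - 25/44 = -119/132)
(o(16, -2) - 15419)/(-17885 + 9309) - 1*29702 = (-119/132 - 15419)/(-17885 + 9309) - 1*29702 = -2035427/132/(-8576) - 29702 = -2035427/132*(-1/8576) - 29702 = 2035427/1132032 - 29702 = -33621579037/1132032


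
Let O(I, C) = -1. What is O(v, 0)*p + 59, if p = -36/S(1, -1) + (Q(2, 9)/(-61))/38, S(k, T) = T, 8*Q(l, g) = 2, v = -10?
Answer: 213257/9272 ≈ 23.000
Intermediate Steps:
Q(l, g) = ¼ (Q(l, g) = (⅛)*2 = ¼)
p = 333791/9272 (p = -36/(-1) + ((¼)/(-61))/38 = -36*(-1) + ((¼)*(-1/61))*(1/38) = 36 - 1/244*1/38 = 36 - 1/9272 = 333791/9272 ≈ 36.000)
O(v, 0)*p + 59 = -1*333791/9272 + 59 = -333791/9272 + 59 = 213257/9272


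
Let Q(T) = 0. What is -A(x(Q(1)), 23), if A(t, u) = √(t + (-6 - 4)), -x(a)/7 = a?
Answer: -I*√10 ≈ -3.1623*I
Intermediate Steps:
x(a) = -7*a
A(t, u) = √(-10 + t) (A(t, u) = √(t - 10) = √(-10 + t))
-A(x(Q(1)), 23) = -√(-10 - 7*0) = -√(-10 + 0) = -√(-10) = -I*√10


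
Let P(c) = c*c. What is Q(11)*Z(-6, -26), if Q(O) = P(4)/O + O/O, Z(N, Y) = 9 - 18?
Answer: -243/11 ≈ -22.091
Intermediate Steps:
Z(N, Y) = -9
P(c) = c**2
Q(O) = 1 + 16/O (Q(O) = 4**2/O + O/O = 16/O + 1 = 1 + 16/O)
Q(11)*Z(-6, -26) = ((16 + 11)/11)*(-9) = ((1/11)*27)*(-9) = (27/11)*(-9) = -243/11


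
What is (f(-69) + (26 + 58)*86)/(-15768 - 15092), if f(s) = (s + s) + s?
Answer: -7017/30860 ≈ -0.22738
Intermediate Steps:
f(s) = 3*s (f(s) = 2*s + s = 3*s)
(f(-69) + (26 + 58)*86)/(-15768 - 15092) = (3*(-69) + (26 + 58)*86)/(-15768 - 15092) = (-207 + 84*86)/(-30860) = (-207 + 7224)*(-1/30860) = 7017*(-1/30860) = -7017/30860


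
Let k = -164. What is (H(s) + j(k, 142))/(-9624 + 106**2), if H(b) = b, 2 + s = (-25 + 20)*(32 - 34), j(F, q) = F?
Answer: -3/31 ≈ -0.096774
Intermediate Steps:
s = 8 (s = -2 + (-25 + 20)*(32 - 34) = -2 - 5*(-2) = -2 + 10 = 8)
(H(s) + j(k, 142))/(-9624 + 106**2) = (8 - 164)/(-9624 + 106**2) = -156/(-9624 + 11236) = -156/1612 = -156*1/1612 = -3/31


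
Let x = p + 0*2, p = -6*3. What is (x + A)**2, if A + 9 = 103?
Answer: 5776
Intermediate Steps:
p = -18
A = 94 (A = -9 + 103 = 94)
x = -18 (x = -18 + 0*2 = -18 + 0 = -18)
(x + A)**2 = (-18 + 94)**2 = 76**2 = 5776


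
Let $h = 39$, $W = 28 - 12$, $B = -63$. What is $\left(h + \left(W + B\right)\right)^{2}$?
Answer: $64$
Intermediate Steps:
$W = 16$
$\left(h + \left(W + B\right)\right)^{2} = \left(39 + \left(16 - 63\right)\right)^{2} = \left(39 - 47\right)^{2} = \left(-8\right)^{2} = 64$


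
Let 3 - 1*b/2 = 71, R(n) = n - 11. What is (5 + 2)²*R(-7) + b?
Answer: -1018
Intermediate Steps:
R(n) = -11 + n
b = -136 (b = 6 - 2*71 = 6 - 142 = -136)
(5 + 2)²*R(-7) + b = (5 + 2)²*(-11 - 7) - 136 = 7²*(-18) - 136 = 49*(-18) - 136 = -882 - 136 = -1018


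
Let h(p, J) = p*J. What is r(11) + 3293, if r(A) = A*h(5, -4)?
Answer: 3073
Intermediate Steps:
h(p, J) = J*p
r(A) = -20*A (r(A) = A*(-4*5) = A*(-20) = -20*A)
r(11) + 3293 = -20*11 + 3293 = -220 + 3293 = 3073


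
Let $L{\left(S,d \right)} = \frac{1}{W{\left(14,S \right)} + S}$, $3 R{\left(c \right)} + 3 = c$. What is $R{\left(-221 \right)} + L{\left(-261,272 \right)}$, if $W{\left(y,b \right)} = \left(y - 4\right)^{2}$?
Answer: $- \frac{36067}{483} \approx -74.673$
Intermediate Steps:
$W{\left(y,b \right)} = \left(-4 + y\right)^{2}$
$R{\left(c \right)} = -1 + \frac{c}{3}$
$L{\left(S,d \right)} = \frac{1}{100 + S}$ ($L{\left(S,d \right)} = \frac{1}{\left(-4 + 14\right)^{2} + S} = \frac{1}{10^{2} + S} = \frac{1}{100 + S}$)
$R{\left(-221 \right)} + L{\left(-261,272 \right)} = \left(-1 + \frac{1}{3} \left(-221\right)\right) + \frac{1}{100 - 261} = \left(-1 - \frac{221}{3}\right) + \frac{1}{-161} = - \frac{224}{3} - \frac{1}{161} = - \frac{36067}{483}$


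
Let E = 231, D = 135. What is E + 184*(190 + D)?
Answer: 60031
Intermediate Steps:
E + 184*(190 + D) = 231 + 184*(190 + 135) = 231 + 184*325 = 231 + 59800 = 60031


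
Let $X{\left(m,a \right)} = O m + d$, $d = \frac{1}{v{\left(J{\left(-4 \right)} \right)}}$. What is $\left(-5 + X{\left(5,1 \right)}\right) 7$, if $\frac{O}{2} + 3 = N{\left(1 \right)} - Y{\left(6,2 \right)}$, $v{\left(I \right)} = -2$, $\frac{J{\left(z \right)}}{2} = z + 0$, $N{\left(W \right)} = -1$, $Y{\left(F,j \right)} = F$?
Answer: $- \frac{1477}{2} \approx -738.5$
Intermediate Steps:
$J{\left(z \right)} = 2 z$ ($J{\left(z \right)} = 2 \left(z + 0\right) = 2 z$)
$O = -20$ ($O = -6 + 2 \left(-1 - 6\right) = -6 + 2 \left(-7\right) = -6 - 14 = -20$)
$d = - \frac{1}{2}$ ($d = \frac{1}{-2} = - \frac{1}{2} \approx -0.5$)
$X{\left(m,a \right)} = - \frac{1}{2} - 20 m$ ($X{\left(m,a \right)} = - 20 m - \frac{1}{2} = - \frac{1}{2} - 20 m$)
$\left(-5 + X{\left(5,1 \right)}\right) 7 = \left(-5 - \frac{201}{2}\right) 7 = \left(- \frac{211}{2}\right) 7 = - \frac{1477}{2}$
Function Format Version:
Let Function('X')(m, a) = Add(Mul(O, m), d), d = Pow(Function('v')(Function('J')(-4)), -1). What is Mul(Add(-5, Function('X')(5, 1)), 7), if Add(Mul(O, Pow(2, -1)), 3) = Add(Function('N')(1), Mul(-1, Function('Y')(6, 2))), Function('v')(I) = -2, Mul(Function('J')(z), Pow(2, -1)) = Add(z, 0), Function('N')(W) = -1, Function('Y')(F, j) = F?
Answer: Rational(-1477, 2) ≈ -738.50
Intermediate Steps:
Function('J')(z) = Mul(2, z) (Function('J')(z) = Mul(2, Add(z, 0)) = Mul(2, z))
O = -20 (O = Add(-6, Mul(2, Add(-1, Mul(-1, 6)))) = Add(-6, Mul(2, Add(-1, -6))) = Add(-6, Mul(2, -7)) = Add(-6, -14) = -20)
d = Rational(-1, 2) (d = Pow(-2, -1) = Rational(-1, 2) ≈ -0.50000)
Function('X')(m, a) = Add(Rational(-1, 2), Mul(-20, m)) (Function('X')(m, a) = Add(Mul(-20, m), Rational(-1, 2)) = Add(Rational(-1, 2), Mul(-20, m)))
Mul(Add(-5, Function('X')(5, 1)), 7) = Mul(Add(-5, Add(Rational(-1, 2), Mul(-20, 5))), 7) = Mul(Add(-5, Add(Rational(-1, 2), -100)), 7) = Mul(Add(-5, Rational(-201, 2)), 7) = Mul(Rational(-211, 2), 7) = Rational(-1477, 2)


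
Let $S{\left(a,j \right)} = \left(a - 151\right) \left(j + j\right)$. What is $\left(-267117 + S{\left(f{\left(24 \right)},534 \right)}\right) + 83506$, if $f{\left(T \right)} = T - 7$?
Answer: $-326723$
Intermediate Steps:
$f{\left(T \right)} = -7 + T$ ($f{\left(T \right)} = T - 7 = -7 + T$)
$S{\left(a,j \right)} = 2 j \left(-151 + a\right)$ ($S{\left(a,j \right)} = \left(-151 + a\right) 2 j = 2 j \left(-151 + a\right)$)
$\left(-267117 + S{\left(f{\left(24 \right)},534 \right)}\right) + 83506 = \left(-267117 + 2 \cdot 534 \left(-151 + \left(-7 + 24\right)\right)\right) + 83506 = \left(-267117 + 2 \cdot 534 \left(-151 + 17\right)\right) + 83506 = \left(-267117 + 2 \cdot 534 \left(-134\right)\right) + 83506 = \left(-267117 - 143112\right) + 83506 = -410229 + 83506 = -326723$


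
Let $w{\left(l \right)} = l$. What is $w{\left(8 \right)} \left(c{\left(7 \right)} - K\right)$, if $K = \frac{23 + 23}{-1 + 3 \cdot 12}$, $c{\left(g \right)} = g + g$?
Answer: $\frac{3552}{35} \approx 101.49$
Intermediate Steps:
$c{\left(g \right)} = 2 g$
$K = \frac{46}{35}$ ($K = \frac{46}{-1 + 36} = \frac{46}{35} \approx 1.3143$)
$w{\left(8 \right)} \left(c{\left(7 \right)} - K\right) = 8 \left(2 \cdot 7 - \frac{46}{35}\right) = 8 \left(14 - \frac{46}{35}\right) = 8 \cdot \frac{444}{35} = \frac{3552}{35}$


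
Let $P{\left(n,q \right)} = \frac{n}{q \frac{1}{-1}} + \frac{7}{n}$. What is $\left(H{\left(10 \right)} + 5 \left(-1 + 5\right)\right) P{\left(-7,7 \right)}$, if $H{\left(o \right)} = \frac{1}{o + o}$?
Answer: $0$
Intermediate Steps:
$H{\left(o \right)} = \frac{1}{2 o}$
$P{\left(n,q \right)} = \frac{7}{n} - \frac{n}{q}$ ($P{\left(n,q \right)} = \frac{n}{q \left(-1\right)} + \frac{7}{n} = \frac{n}{\left(-1\right) q} + \frac{7}{n} = n \left(- \frac{1}{q}\right) + \frac{7}{n} = - \frac{n}{q} + \frac{7}{n} = \frac{7}{n} - \frac{n}{q}$)
$\left(H{\left(10 \right)} + 5 \left(-1 + 5\right)\right) P{\left(-7,7 \right)} = \left(\frac{1}{2 \cdot 10} + 5 \left(-1 + 5\right)\right) \left(\frac{7}{-7} - - \frac{7}{7}\right) = \left(\frac{1}{2} \cdot \frac{1}{10} + 5 \cdot 4\right) \left(7 \left(- \frac{1}{7}\right) - \left(-7\right) \frac{1}{7}\right) = \left(\frac{1}{20} + 20\right) \left(-1 + 1\right) = \frac{401}{20} \cdot 0 = 0$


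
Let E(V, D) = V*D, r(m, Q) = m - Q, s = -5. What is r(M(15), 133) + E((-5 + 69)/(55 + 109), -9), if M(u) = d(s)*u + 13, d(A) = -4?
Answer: -7524/41 ≈ -183.51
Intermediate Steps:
M(u) = 13 - 4*u (M(u) = -4*u + 13 = 13 - 4*u)
E(V, D) = D*V
r(M(15), 133) + E((-5 + 69)/(55 + 109), -9) = ((13 - 4*15) - 1*133) - 9*(-5 + 69)/(55 + 109) = ((13 - 60) - 133) - 576/164 = (-47 - 133) - 576/164 = -180 - 9*16/41 = -180 - 144/41 = -7524/41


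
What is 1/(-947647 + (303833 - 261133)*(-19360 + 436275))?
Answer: 1/17801322853 ≈ 5.6176e-11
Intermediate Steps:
1/(-947647 + (303833 - 261133)*(-19360 + 436275)) = 1/(-947647 + 42700*416915) = 1/(-947647 + 17802270500) = 1/17801322853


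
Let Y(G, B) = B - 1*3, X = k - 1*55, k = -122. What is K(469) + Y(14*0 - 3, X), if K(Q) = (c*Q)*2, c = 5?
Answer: 4510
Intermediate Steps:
X = -177 (X = -122 - 1*55 = -122 - 55 = -177)
Y(G, B) = -3 + B (Y(G, B) = B - 3 = -3 + B)
K(Q) = 10*Q (K(Q) = (5*Q)*2 = 10*Q)
K(469) + Y(14*0 - 3, X) = 10*469 + (-3 - 177) = 4690 - 180 = 4510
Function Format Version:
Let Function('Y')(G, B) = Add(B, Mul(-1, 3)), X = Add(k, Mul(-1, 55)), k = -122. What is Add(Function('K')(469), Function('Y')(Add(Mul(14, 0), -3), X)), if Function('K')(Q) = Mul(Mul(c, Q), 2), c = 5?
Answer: 4510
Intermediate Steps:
X = -177 (X = Add(-122, Mul(-1, 55)) = Add(-122, -55) = -177)
Function('Y')(G, B) = Add(-3, B) (Function('Y')(G, B) = Add(B, -3) = Add(-3, B))
Function('K')(Q) = Mul(10, Q) (Function('K')(Q) = Mul(Mul(5, Q), 2) = Mul(10, Q))
Add(Function('K')(469), Function('Y')(Add(Mul(14, 0), -3), X)) = Add(Mul(10, 469), Add(-3, -177)) = Add(4690, -180) = 4510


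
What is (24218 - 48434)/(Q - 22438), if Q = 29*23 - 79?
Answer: 12108/10925 ≈ 1.1083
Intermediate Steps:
Q = 588 (Q = 667 - 79 = 588)
(24218 - 48434)/(Q - 22438) = (24218 - 48434)/(588 - 22438) = -24216/(-21850) = -24216*(-1/21850) = 12108/10925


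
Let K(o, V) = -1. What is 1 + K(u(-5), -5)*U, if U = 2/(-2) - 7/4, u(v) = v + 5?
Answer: 15/4 ≈ 3.7500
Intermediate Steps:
u(v) = 5 + v
U = -11/4 (U = 2*(-½) - 7*¼ = -1 - 7/4 = -11/4 ≈ -2.7500)
1 + K(u(-5), -5)*U = 1 - 1*(-11/4) = 1 + 11/4 = 15/4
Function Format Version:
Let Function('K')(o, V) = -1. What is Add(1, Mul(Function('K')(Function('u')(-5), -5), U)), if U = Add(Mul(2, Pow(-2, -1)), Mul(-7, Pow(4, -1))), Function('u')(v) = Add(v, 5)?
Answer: Rational(15, 4) ≈ 3.7500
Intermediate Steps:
Function('u')(v) = Add(5, v)
U = Rational(-11, 4) (U = Add(Mul(2, Rational(-1, 2)), Mul(-7, Rational(1, 4))) = Add(-1, Rational(-7, 4)) = Rational(-11, 4) ≈ -2.7500)
Add(1, Mul(Function('K')(Function('u')(-5), -5), U)) = Add(1, Mul(-1, Rational(-11, 4))) = Add(1, Rational(11, 4)) = Rational(15, 4)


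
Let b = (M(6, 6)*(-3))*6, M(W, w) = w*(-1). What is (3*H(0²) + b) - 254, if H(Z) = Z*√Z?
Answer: -146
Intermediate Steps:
M(W, w) = -w
b = 108 (b = (-1*6*(-3))*6 = -6*(-3)*6 = 18*6 = 108)
H(Z) = Z^(3/2)
(3*H(0²) + b) - 254 = (3*(0²)^(3/2) + 108) - 254 = (3*0^(3/2) + 108) - 254 = (3*0 + 108) - 254 = (0 + 108) - 254 = 108 - 254 = -146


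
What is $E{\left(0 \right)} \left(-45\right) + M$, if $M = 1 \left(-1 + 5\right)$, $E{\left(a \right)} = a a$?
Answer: $4$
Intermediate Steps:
$E{\left(a \right)} = a^{2}$
$M = 4$ ($M = 1 \cdot 4 = 4$)
$E{\left(0 \right)} \left(-45\right) + M = 0^{2} \left(-45\right) + 4 = 0 \left(-45\right) + 4 = 0 + 4 = 4$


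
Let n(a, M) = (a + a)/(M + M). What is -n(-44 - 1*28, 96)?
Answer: ¾ ≈ 0.75000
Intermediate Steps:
n(a, M) = a/M (n(a, M) = (2*a)/((2*M)) = (2*a)*(1/(2*M)) = a/M)
-n(-44 - 1*28, 96) = -(-44 - 1*28)/96 = -(-44 - 28)/96 = -(-72)/96 = -1*(-¾) = ¾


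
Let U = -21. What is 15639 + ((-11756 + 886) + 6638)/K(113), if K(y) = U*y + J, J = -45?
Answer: 18909667/1209 ≈ 15641.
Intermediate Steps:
K(y) = -45 - 21*y (K(y) = -21*y - 45 = -45 - 21*y)
15639 + ((-11756 + 886) + 6638)/K(113) = 15639 + ((-11756 + 886) + 6638)/(-45 - 21*113) = 15639 + (-10870 + 6638)/(-45 - 2373) = 15639 - 4232/(-2418) = 15639 - 4232*(-1/2418) = 15639 + 2116/1209 = 18909667/1209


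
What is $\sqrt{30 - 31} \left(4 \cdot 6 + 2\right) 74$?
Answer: $1924 i \approx 1924.0 i$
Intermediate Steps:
$\sqrt{30 - 31} \left(4 \cdot 6 + 2\right) 74 = \sqrt{-1} \left(24 + 2\right) 74 = i 26 \cdot 74 = 26 i 74 = 1924 i$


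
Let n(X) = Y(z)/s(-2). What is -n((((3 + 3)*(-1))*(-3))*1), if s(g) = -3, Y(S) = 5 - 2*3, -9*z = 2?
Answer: -⅓ ≈ -0.33333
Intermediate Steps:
z = -2/9 (z = -⅑*2 = -2/9 ≈ -0.22222)
Y(S) = -1 (Y(S) = 5 - 6 = -1)
n(X) = ⅓ (n(X) = -1/(-3) = -1*(-⅓) = ⅓)
-n((((3 + 3)*(-1))*(-3))*1) = -1*⅓ = -⅓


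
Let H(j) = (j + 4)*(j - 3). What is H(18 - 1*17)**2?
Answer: 100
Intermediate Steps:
H(j) = (-3 + j)*(4 + j) (H(j) = (4 + j)*(-3 + j) = (-3 + j)*(4 + j))
H(18 - 1*17)**2 = (-12 + (18 - 1*17) + (18 - 1*17)**2)**2 = (-12 + (18 - 17) + (18 - 17)**2)**2 = (-12 + 1 + 1**2)**2 = (-12 + 1 + 1)**2 = (-10)**2 = 100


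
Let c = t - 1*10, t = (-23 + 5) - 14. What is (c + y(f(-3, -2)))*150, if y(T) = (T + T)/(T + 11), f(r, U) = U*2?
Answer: -45300/7 ≈ -6471.4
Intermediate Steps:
t = -32 (t = -18 - 14 = -32)
f(r, U) = 2*U
c = -42 (c = -32 - 1*10 = -32 - 10 = -42)
y(T) = 2*T/(11 + T) (y(T) = (2*T)/(11 + T) = 2*T/(11 + T))
(c + y(f(-3, -2)))*150 = (-42 + 2*(2*(-2))/(11 + 2*(-2)))*150 = (-42 + 2*(-4)/(11 - 4))*150 = (-42 + 2*(-4)/7)*150 = (-42 + 2*(-4)*(1/7))*150 = (-42 - 8/7)*150 = -302/7*150 = -45300/7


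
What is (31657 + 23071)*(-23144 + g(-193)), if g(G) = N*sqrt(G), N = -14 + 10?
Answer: -1266624832 - 218912*I*sqrt(193) ≈ -1.2666e+9 - 3.0412e+6*I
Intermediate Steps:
N = -4
g(G) = -4*sqrt(G)
(31657 + 23071)*(-23144 + g(-193)) = (31657 + 23071)*(-23144 - 4*I*sqrt(193)) = 54728*(-23144 - 4*I*sqrt(193)) = -1266624832 - 218912*I*sqrt(193)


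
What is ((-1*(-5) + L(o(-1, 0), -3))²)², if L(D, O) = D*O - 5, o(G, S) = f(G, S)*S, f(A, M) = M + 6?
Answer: 0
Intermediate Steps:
f(A, M) = 6 + M
o(G, S) = S*(6 + S) (o(G, S) = (6 + S)*S = S*(6 + S))
L(D, O) = -5 + D*O
((-1*(-5) + L(o(-1, 0), -3))²)² = ((-1*(-5) + (-5 + (0*(6 + 0))*(-3)))²)² = ((5 + (-5 + (0*6)*(-3)))²)² = ((5 + (-5 + 0*(-3)))²)² = ((5 + (-5 + 0))²)² = ((5 - 5)²)² = (0²)² = 0² = 0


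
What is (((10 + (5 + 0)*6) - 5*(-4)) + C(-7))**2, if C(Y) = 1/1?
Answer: 3721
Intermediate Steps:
C(Y) = 1
(((10 + (5 + 0)*6) - 5*(-4)) + C(-7))**2 = (((10 + (5 + 0)*6) - 5*(-4)) + 1)**2 = (((10 + 5*6) + 20) + 1)**2 = (((10 + 30) + 20) + 1)**2 = ((40 + 20) + 1)**2 = (60 + 1)**2 = 61**2 = 3721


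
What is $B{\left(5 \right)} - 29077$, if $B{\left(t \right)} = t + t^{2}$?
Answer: $-29047$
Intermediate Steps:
$B{\left(5 \right)} - 29077 = 5 \left(1 + 5\right) - 29077 = 5 \cdot 6 - 29077 = 30 - 29077 = -29047$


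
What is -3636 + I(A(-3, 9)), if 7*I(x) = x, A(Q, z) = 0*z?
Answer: -3636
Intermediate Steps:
A(Q, z) = 0
I(x) = x/7
-3636 + I(A(-3, 9)) = -3636 + (1/7)*0 = -3636 + 0 = -3636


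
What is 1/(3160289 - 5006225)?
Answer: -1/1845936 ≈ -5.4173e-7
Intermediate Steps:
1/(3160289 - 5006225) = 1/(-1845936) = -1/1845936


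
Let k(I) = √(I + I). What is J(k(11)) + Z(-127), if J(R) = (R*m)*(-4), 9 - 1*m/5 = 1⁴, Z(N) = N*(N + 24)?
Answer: 13081 - 160*√22 ≈ 12331.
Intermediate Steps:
Z(N) = N*(24 + N)
m = 40 (m = 45 - 5*1⁴ = 45 - 5*1 = 45 - 5 = 40)
k(I) = √2*√I (k(I) = √(2*I) = √2*√I)
J(R) = -160*R (J(R) = (R*40)*(-4) = (40*R)*(-4) = -160*R)
J(k(11)) + Z(-127) = -160*√2*√11 - 127*(24 - 127) = -160*√22 - 127*(-103) = -160*√22 + 13081 = 13081 - 160*√22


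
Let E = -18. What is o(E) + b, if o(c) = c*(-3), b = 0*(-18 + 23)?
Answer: 54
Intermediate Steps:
b = 0 (b = 0*5 = 0)
o(c) = -3*c
o(E) + b = -3*(-18) + 0 = 54 + 0 = 54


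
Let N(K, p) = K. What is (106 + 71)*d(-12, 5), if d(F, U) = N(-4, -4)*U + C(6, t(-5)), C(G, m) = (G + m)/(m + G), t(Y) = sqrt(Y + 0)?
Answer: -3363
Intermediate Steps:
t(Y) = sqrt(Y)
C(G, m) = 1 (C(G, m) = (G + m)/(G + m) = 1)
d(F, U) = 1 - 4*U (d(F, U) = -4*U + 1 = 1 - 4*U)
(106 + 71)*d(-12, 5) = (106 + 71)*(1 - 4*5) = 177*(1 - 20) = 177*(-19) = -3363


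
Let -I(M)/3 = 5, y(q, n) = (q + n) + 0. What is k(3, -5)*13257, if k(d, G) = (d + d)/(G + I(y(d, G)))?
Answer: -39771/10 ≈ -3977.1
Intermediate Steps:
y(q, n) = n + q (y(q, n) = (n + q) + 0 = n + q)
I(M) = -15 (I(M) = -3*5 = -15)
k(d, G) = 2*d/(-15 + G) (k(d, G) = (d + d)/(G - 15) = (2*d)/(-15 + G) = 2*d/(-15 + G))
k(3, -5)*13257 = (2*3/(-15 - 5))*13257 = (2*3/(-20))*13257 = (2*3*(-1/20))*13257 = -3/10*13257 = -39771/10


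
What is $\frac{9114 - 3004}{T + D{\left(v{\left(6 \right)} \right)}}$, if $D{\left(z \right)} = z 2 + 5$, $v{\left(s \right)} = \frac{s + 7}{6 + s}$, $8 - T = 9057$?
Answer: $- \frac{36660}{54251} \approx -0.67575$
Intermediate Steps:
$T = -9049$ ($T = 8 - 9057 = -9049$)
$v{\left(s \right)} = \frac{7 + s}{6 + s}$
$D{\left(z \right)} = 5 + 2 z$ ($D{\left(z \right)} = 2 z + 5 = 5 + 2 z$)
$\frac{9114 - 3004}{T + D{\left(v{\left(6 \right)} \right)}} = \frac{9114 - 3004}{-9049 + \left(5 + 2 \frac{7 + 6}{6 + 6}\right)} = \frac{6110}{-9049 + \left(5 + 2 \cdot \frac{1}{12} \cdot 13\right)} = \frac{6110}{-9049 + \left(5 + 2 \cdot \frac{13}{12}\right)} = \frac{6110}{-9049 + \left(5 + \frac{13}{6}\right)} = \frac{6110}{-9049 + \frac{43}{6}} = \frac{6110}{- \frac{54251}{6}} = 6110 \left(- \frac{6}{54251}\right) = - \frac{36660}{54251}$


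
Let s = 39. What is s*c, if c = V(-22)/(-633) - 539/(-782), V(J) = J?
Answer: 4659083/165002 ≈ 28.237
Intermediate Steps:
c = 358391/495006 (c = -22/(-633) - 539/(-782) = -22*(-1/633) - 539*(-1/782) = 22/633 + 539/782 = 358391/495006 ≈ 0.72401)
s*c = 39*(358391/495006) = 4659083/165002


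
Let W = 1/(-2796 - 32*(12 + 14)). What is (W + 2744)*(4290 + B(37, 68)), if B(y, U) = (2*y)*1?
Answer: 10861157021/907 ≈ 1.1975e+7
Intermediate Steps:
W = -1/3628 (W = 1/(-2796 - 32*26) = 1/(-2796 - 832) = 1/(-3628) = -1/3628 ≈ -0.00027563)
B(y, U) = 2*y
(W + 2744)*(4290 + B(37, 68)) = (-1/3628 + 2744)*(4290 + 2*37) = 9955231*(4290 + 74)/3628 = (9955231/3628)*4364 = 10861157021/907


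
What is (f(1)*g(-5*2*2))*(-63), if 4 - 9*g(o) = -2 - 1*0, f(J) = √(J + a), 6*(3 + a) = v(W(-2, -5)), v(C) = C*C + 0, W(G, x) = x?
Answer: -7*√78 ≈ -61.822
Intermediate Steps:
v(C) = C² (v(C) = C² + 0 = C²)
a = 7/6 (a = -3 + (⅙)*(-5)² = -3 + (⅙)*25 = -3 + 25/6 = 7/6 ≈ 1.1667)
f(J) = √(7/6 + J) (f(J) = √(J + 7/6) = √(7/6 + J))
g(o) = ⅔ (g(o) = 4/9 - (-2 - 1*0)/9 = 4/9 - (-2 + 0)/9 = 4/9 - ⅑*(-2) = 4/9 + 2/9 = ⅔)
(f(1)*g(-5*2*2))*(-63) = ((√(42 + 36*1)/6)*(⅔))*(-63) = ((√(42 + 36)/6)*(⅔))*(-63) = ((√78/6)*(⅔))*(-63) = (√78/9)*(-63) = -7*√78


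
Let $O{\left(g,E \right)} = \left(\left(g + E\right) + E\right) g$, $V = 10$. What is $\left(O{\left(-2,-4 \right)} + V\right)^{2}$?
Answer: $900$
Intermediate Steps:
$O{\left(g,E \right)} = g \left(g + 2 E\right)$ ($O{\left(g,E \right)} = \left(\left(E + g\right) + E\right) g = \left(g + 2 E\right) g = g \left(g + 2 E\right)$)
$\left(O{\left(-2,-4 \right)} + V\right)^{2} = \left(- 2 \left(-2 + 2 \left(-4\right)\right) + 10\right)^{2} = \left(- 2 \left(-2 - 8\right) + 10\right)^{2} = \left(\left(-2\right) \left(-10\right) + 10\right)^{2} = \left(20 + 10\right)^{2} = 30^{2} = 900$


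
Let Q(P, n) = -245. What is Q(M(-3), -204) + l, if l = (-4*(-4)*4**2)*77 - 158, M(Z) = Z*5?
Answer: 19309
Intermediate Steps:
M(Z) = 5*Z
l = 19554 (l = (16*16)*77 - 158 = 256*77 - 158 = 19712 - 158 = 19554)
Q(M(-3), -204) + l = -245 + 19554 = 19309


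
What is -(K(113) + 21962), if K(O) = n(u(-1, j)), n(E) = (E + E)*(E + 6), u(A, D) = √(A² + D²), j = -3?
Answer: -21982 - 12*√10 ≈ -22020.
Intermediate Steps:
n(E) = 2*E*(6 + E) (n(E) = (2*E)*(6 + E) = 2*E*(6 + E))
K(O) = 2*√10*(6 + √10) (K(O) = 2*√((-1)² + (-3)²)*(6 + √((-1)² + (-3)²)) = 2*√(1 + 9)*(6 + √(1 + 9)) = 2*√10*(6 + √10))
-(K(113) + 21962) = -((20 + 12*√10) + 21962) = -(21982 + 12*√10) = -21982 - 12*√10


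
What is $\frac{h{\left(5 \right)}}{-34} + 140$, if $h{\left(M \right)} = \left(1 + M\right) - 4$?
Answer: $\frac{2379}{17} \approx 139.94$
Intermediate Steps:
$h{\left(M \right)} = -3 + M$
$\frac{h{\left(5 \right)}}{-34} + 140 = \frac{-3 + 5}{-34} + 140 = 2 \left(- \frac{1}{34}\right) + 140 = - \frac{1}{17} + 140 = \frac{2379}{17}$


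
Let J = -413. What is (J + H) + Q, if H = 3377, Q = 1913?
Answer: 4877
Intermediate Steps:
(J + H) + Q = (-413 + 3377) + 1913 = 2964 + 1913 = 4877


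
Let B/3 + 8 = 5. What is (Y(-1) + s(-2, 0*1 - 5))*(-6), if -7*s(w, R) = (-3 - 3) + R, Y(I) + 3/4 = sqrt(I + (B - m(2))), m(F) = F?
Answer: -69/14 - 12*I*sqrt(3) ≈ -4.9286 - 20.785*I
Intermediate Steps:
B = -9 (B = -24 + 3*5 = -24 + 15 = -9)
Y(I) = -3/4 + sqrt(-11 + I) (Y(I) = -3/4 + sqrt(I + (-9 - 1*2)) = -3/4 + sqrt(I + (-9 - 2)) = -3/4 + sqrt(I - 11) = -3/4 + sqrt(-11 + I))
s(w, R) = 6/7 - R/7 (s(w, R) = -((-3 - 3) + R)/7 = -(-6 + R)/7 = 6/7 - R/7)
(Y(-1) + s(-2, 0*1 - 5))*(-6) = ((-3/4 + sqrt(-11 - 1)) + (6/7 - (0*1 - 5)/7))*(-6) = ((-3/4 + sqrt(-12)) + (6/7 - (0 - 5)/7))*(-6) = ((-3/4 + 2*I*sqrt(3)) + (6/7 - 1/7*(-5)))*(-6) = ((-3/4 + 2*I*sqrt(3)) + (6/7 + 5/7))*(-6) = ((-3/4 + 2*I*sqrt(3)) + 11/7)*(-6) = (23/28 + 2*I*sqrt(3))*(-6) = -69/14 - 12*I*sqrt(3)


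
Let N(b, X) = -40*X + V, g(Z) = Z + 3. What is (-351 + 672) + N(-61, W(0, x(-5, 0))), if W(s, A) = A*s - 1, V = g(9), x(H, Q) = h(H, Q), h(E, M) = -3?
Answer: 373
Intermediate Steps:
x(H, Q) = -3
g(Z) = 3 + Z
V = 12 (V = 3 + 9 = 12)
W(s, A) = -1 + A*s
N(b, X) = 12 - 40*X (N(b, X) = -40*X + 12 = 12 - 40*X)
(-351 + 672) + N(-61, W(0, x(-5, 0))) = (-351 + 672) + (12 - 40*(-1 - 3*0)) = 321 + (12 - 40*(-1 + 0)) = 321 + (12 - 40*(-1)) = 321 + (12 + 40) = 321 + 52 = 373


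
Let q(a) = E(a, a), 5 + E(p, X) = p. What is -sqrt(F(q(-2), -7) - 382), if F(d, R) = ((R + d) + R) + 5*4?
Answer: -I*sqrt(383) ≈ -19.57*I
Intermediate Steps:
E(p, X) = -5 + p
q(a) = -5 + a
F(d, R) = 20 + d + 2*R (F(d, R) = (d + 2*R) + 20 = 20 + d + 2*R)
-sqrt(F(q(-2), -7) - 382) = -sqrt((20 + (-5 - 2) + 2*(-7)) - 382) = -sqrt((20 - 7 - 14) - 382) = -sqrt(-1 - 382) = -sqrt(-383) = -I*sqrt(383)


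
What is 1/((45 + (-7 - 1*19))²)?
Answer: 1/361 ≈ 0.0027701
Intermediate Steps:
1/((45 + (-7 - 1*19))²) = 1/((45 + (-7 - 19))²) = 1/((45 - 26)²) = 1/(19²) = 1/361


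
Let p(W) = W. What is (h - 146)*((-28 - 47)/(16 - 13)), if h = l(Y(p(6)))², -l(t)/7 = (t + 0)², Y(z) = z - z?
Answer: 3650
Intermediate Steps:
Y(z) = 0
l(t) = -7*t² (l(t) = -7*(t + 0)² = -7*t²)
h = 0 (h = (-7*0²)² = (-7*0)² = 0² = 0)
(h - 146)*((-28 - 47)/(16 - 13)) = (0 - 146)*((-28 - 47)/(16 - 13)) = -(-10950)/3 = -146*(-25) = 3650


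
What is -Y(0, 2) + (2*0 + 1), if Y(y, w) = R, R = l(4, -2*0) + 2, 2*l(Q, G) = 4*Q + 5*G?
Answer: -9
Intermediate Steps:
l(Q, G) = 2*Q + 5*G/2 (l(Q, G) = (4*Q + 5*G)/2 = 2*Q + 5*G/2)
R = 10 (R = (2*4 + 5*(-2*0)/2) + 2 = (8 + (5/2)*0) + 2 = (8 + 0) + 2 = 8 + 2 = 10)
Y(y, w) = 10
-Y(0, 2) + (2*0 + 1) = -1*10 + (2*0 + 1) = -10 + (0 + 1) = -10 + 1 = -9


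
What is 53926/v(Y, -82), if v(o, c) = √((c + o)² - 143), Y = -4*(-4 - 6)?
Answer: 53926*√1621/1621 ≈ 1339.4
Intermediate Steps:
Y = 40 (Y = -4*(-10) = 40)
v(o, c) = √(-143 + (c + o)²)
53926/v(Y, -82) = 53926/(√(-143 + (-82 + 40)²)) = 53926/(√(-143 + (-42)²)) = 53926/(√(-143 + 1764)) = 53926/(√1621) = 53926*(√1621/1621) = 53926*√1621/1621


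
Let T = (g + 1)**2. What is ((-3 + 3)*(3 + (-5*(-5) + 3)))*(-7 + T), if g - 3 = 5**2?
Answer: 0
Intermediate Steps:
g = 28 (g = 3 + 5**2 = 3 + 25 = 28)
T = 841 (T = (28 + 1)**2 = 29**2 = 841)
((-3 + 3)*(3 + (-5*(-5) + 3)))*(-7 + T) = ((-3 + 3)*(3 + (-5*(-5) + 3)))*(-7 + 841) = (0*(3 + (25 + 3)))*834 = (0*(3 + 28))*834 = (0*31)*834 = 0*834 = 0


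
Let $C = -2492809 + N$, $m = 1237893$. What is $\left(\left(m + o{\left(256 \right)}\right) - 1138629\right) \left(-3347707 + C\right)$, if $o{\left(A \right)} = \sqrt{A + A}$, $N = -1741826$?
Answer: $-752653596288 - 121317472 \sqrt{2} \approx -7.5283 \cdot 10^{11}$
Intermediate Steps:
$o{\left(A \right)} = \sqrt{2} \sqrt{A}$ ($o{\left(A \right)} = \sqrt{2 A} = \sqrt{2} \sqrt{A}$)
$C = -4234635$ ($C = -2492809 - 1741826 = -4234635$)
$\left(\left(m + o{\left(256 \right)}\right) - 1138629\right) \left(-3347707 + C\right) = \left(\left(1237893 + \sqrt{2} \sqrt{256}\right) - 1138629\right) \left(-3347707 - 4234635\right) = \left(\left(1237893 + \sqrt{2} \cdot 16\right) - 1138629\right) \left(-7582342\right) = \left(\left(1237893 + 16 \sqrt{2}\right) - 1138629\right) \left(-7582342\right) = \left(99264 + 16 \sqrt{2}\right) \left(-7582342\right) = -752653596288 - 121317472 \sqrt{2}$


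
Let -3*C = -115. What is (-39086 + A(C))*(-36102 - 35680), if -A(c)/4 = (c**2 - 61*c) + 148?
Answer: 23388154804/9 ≈ 2.5987e+9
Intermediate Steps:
C = 115/3 (C = -1/3*(-115) = 115/3 ≈ 38.333)
A(c) = -592 - 4*c**2 + 244*c (A(c) = -4*((c**2 - 61*c) + 148) = -4*(148 + c**2 - 61*c) = -592 - 4*c**2 + 244*c)
(-39086 + A(C))*(-36102 - 35680) = (-39086 + (-592 - 4*(115/3)**2 + 244*(115/3)))*(-36102 - 35680) = (-39086 + (-592 - 4*13225/9 + 28060/3))*(-71782) = (-39086 + (-592 - 52900/9 + 28060/3))*(-71782) = (-39086 + 25952/9)*(-71782) = -325822/9*(-71782) = 23388154804/9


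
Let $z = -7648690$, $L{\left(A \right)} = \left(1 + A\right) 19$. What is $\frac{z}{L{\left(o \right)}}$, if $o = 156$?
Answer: $- \frac{7648690}{2983} \approx -2564.1$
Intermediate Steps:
$L{\left(A \right)} = 19 + 19 A$
$\frac{z}{L{\left(o \right)}} = - \frac{7648690}{19 + 19 \cdot 156} = - \frac{7648690}{19 + 2964} = - \frac{7648690}{2983}$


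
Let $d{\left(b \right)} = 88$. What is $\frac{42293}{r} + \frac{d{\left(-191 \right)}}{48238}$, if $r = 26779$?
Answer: $\frac{1021243143}{645882701} \approx 1.5812$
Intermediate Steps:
$\frac{42293}{r} + \frac{d{\left(-191 \right)}}{48238} = \frac{42293}{26779} + \frac{88}{48238} = 42293 \cdot \frac{1}{26779} + 88 \cdot \frac{1}{48238} = \frac{42293}{26779} + \frac{44}{24119} = \frac{1021243143}{645882701}$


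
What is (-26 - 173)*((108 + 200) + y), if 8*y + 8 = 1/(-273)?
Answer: -133426913/2184 ≈ -61093.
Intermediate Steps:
y = -2185/2184 (y = -1 + (⅛)/(-273) = -1 + (⅛)*(-1/273) = -1 - 1/2184 = -2185/2184 ≈ -1.0005)
(-26 - 173)*((108 + 200) + y) = (-26 - 173)*((108 + 200) - 2185/2184) = -199*(308 - 2185/2184) = -199*670487/2184 = -133426913/2184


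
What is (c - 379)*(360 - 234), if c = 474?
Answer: 11970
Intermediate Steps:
(c - 379)*(360 - 234) = (474 - 379)*(360 - 234) = 95*126 = 11970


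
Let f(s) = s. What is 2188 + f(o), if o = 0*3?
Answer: 2188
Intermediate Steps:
o = 0
2188 + f(o) = 2188 + 0 = 2188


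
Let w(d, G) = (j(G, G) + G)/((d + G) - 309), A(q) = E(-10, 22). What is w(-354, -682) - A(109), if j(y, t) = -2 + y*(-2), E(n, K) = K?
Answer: -6054/269 ≈ -22.506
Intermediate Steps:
A(q) = 22
j(y, t) = -2 - 2*y
w(d, G) = (-2 - G)/(-309 + G + d) (w(d, G) = ((-2 - 2*G) + G)/((d + G) - 309) = (-2 - G)/((G + d) - 309) = (-2 - G)/(-309 + G + d))
w(-354, -682) - A(109) = (-2 - 1*(-682))/(-309 - 682 - 354) - 1*22 = (-2 + 682)/(-1345) - 22 = -1/1345*680 - 22 = -136/269 - 22 = -6054/269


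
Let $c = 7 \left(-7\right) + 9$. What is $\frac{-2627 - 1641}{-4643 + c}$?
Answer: $\frac{4268}{4683} \approx 0.91138$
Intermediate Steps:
$c = -40$ ($c = -49 + 9 = -40$)
$\frac{-2627 - 1641}{-4643 + c} = \frac{-2627 - 1641}{-4643 - 40} = - \frac{4268}{-4683} = \left(-4268\right) \left(- \frac{1}{4683}\right) = \frac{4268}{4683}$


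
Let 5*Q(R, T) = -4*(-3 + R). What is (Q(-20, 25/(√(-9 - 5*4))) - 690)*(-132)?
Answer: 443256/5 ≈ 88651.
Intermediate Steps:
Q(R, T) = 12/5 - 4*R/5 (Q(R, T) = (-4*(-3 + R))/5 = (12 - 4*R)/5 = 12/5 - 4*R/5)
(Q(-20, 25/(√(-9 - 5*4))) - 690)*(-132) = ((12/5 - ⅘*(-20)) - 690)*(-132) = ((12/5 + 16) - 690)*(-132) = (92/5 - 690)*(-132) = -3358/5*(-132) = 443256/5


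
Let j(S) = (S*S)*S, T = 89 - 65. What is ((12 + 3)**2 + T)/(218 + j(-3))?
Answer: 249/191 ≈ 1.3037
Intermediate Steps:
T = 24
j(S) = S**3 (j(S) = S**2*S = S**3)
((12 + 3)**2 + T)/(218 + j(-3)) = ((12 + 3)**2 + 24)/(218 + (-3)**3) = (15**2 + 24)/(218 - 27) = (225 + 24)/191 = 249*(1/191) = 249/191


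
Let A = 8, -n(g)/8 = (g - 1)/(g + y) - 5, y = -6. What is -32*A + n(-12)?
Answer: -1996/9 ≈ -221.78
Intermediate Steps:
n(g) = 40 - 8*(-1 + g)/(-6 + g) (n(g) = -8*((g - 1)/(g - 6) - 5) = -8*((-1 + g)/(-6 + g) - 5) = -8*(-5 + (-1 + g)/(-6 + g)) = 40 - 8*(-1 + g)/(-6 + g))
-32*A + n(-12) = -32*8 + 8*(-29 + 4*(-12))/(-6 - 12) = -256 + 8*(-29 - 48)/(-18) = -256 + 8*(-1/18)*(-77) = -256 + 308/9 = -1996/9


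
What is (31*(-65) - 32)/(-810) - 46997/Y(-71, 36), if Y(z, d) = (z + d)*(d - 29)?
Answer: 7713817/39690 ≈ 194.35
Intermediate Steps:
Y(z, d) = (-29 + d)*(d + z) (Y(z, d) = (d + z)*(-29 + d) = (-29 + d)*(d + z))
(31*(-65) - 32)/(-810) - 46997/Y(-71, 36) = (31*(-65) - 32)/(-810) - 46997/(36**2 - 29*36 - 29*(-71) + 36*(-71)) = (-2015 - 32)*(-1/810) - 46997/(1296 - 1044 + 2059 - 2556) = -2047*(-1/810) - 46997/(-245) = 2047/810 - 46997*(-1/245) = 2047/810 + 46997/245 = 7713817/39690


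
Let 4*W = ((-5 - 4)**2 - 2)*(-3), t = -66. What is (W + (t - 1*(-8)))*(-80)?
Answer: 9380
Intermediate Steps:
W = -237/4 (W = (((-5 - 4)**2 - 2)*(-3))/4 = (((-9)**2 - 2)*(-3))/4 = ((81 - 2)*(-3))/4 = (79*(-3))/4 = (1/4)*(-237) = -237/4 ≈ -59.250)
(W + (t - 1*(-8)))*(-80) = (-237/4 + (-66 - 1*(-8)))*(-80) = (-237/4 + (-66 + 8))*(-80) = (-237/4 - 58)*(-80) = -469/4*(-80) = 9380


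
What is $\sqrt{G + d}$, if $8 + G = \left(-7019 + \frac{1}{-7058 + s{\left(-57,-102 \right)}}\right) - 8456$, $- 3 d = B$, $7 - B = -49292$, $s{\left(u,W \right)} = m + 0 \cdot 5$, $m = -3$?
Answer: $\frac{i \sqrt{1591259030497}}{7061} \approx 178.65 i$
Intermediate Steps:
$s{\left(u,W \right)} = -3$ ($s{\left(u,W \right)} = -3 + 0 \cdot 5 = -3 + 0 = -3$)
$B = 49299$ ($B = 7 - -49292 = 7 + 49292 = 49299$)
$d = -16433$ ($d = \left(- \frac{1}{3}\right) 49299 = -16433$)
$G = - \frac{109325464}{7061}$ ($G = -8 - \left(15475 - \frac{1}{-7058 - 3}\right) = -8 - \left(15475 + \frac{1}{7061}\right) = -8 - \frac{109268976}{7061} = - \frac{109325464}{7061} \approx -15483.0$)
$\sqrt{G + d} = \sqrt{- \frac{109325464}{7061} - 16433} = \sqrt{- \frac{225358877}{7061}} = \frac{i \sqrt{1591259030497}}{7061}$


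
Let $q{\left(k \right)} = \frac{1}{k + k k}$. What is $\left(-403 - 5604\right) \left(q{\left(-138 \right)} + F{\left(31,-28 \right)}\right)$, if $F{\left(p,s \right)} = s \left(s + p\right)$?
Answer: $\frac{9539734721}{18906} \approx 5.0459 \cdot 10^{5}$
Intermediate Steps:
$q{\left(k \right)} = \frac{1}{k + k^{2}}$
$F{\left(p,s \right)} = s \left(p + s\right)$
$\left(-403 - 5604\right) \left(q{\left(-138 \right)} + F{\left(31,-28 \right)}\right) = \left(-403 - 5604\right) \left(\frac{1}{\left(-138\right) \left(1 - 138\right)} - 28 \left(31 - 28\right)\right) = - 6007 \left(- \frac{1}{138 \left(-137\right)} - 84\right) = - 6007 \left(\left(- \frac{1}{138}\right) \left(- \frac{1}{137}\right) - 84\right) = - 6007 \left(\frac{1}{18906} - 84\right) = \left(-6007\right) \left(- \frac{1588103}{18906}\right) = \frac{9539734721}{18906}$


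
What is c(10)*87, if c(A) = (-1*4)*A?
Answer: -3480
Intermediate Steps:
c(A) = -4*A
c(10)*87 = -4*10*87 = -40*87 = -3480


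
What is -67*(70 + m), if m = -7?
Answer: -4221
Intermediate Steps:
-67*(70 + m) = -67*(70 - 7) = -67*63 = -4221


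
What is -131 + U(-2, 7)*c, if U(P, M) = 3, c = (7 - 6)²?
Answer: -128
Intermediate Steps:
c = 1 (c = 1² = 1)
-131 + U(-2, 7)*c = -131 + 3*1 = -131 + 3 = -128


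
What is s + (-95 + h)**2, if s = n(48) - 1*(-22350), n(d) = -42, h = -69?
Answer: 49204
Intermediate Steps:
s = 22308 (s = -42 - 1*(-22350) = -42 + 22350 = 22308)
s + (-95 + h)**2 = 22308 + (-95 - 69)**2 = 22308 + (-164)**2 = 22308 + 26896 = 49204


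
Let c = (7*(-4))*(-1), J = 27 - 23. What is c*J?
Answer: 112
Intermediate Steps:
J = 4
c = 28 (c = -28*(-1) = 28)
c*J = 28*4 = 112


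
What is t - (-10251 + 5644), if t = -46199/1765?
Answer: 8085156/1765 ≈ 4580.8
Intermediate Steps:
t = -46199/1765 (t = -46199*1/1765 = -46199/1765 ≈ -26.175)
t - (-10251 + 5644) = -46199/1765 - (-10251 + 5644) = -46199/1765 - 1*(-4607) = -46199/1765 + 4607 = 8085156/1765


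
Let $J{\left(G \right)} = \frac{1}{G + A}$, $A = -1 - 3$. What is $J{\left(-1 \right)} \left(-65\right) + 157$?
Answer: $170$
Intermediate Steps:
$A = -4$
$J{\left(G \right)} = \frac{1}{-4 + G}$ ($J{\left(G \right)} = \frac{1}{G - 4} = \frac{1}{-4 + G}$)
$J{\left(-1 \right)} \left(-65\right) + 157 = \frac{1}{-4 - 1} \left(-65\right) + 157 = \frac{1}{-5} \left(-65\right) + 157 = \left(- \frac{1}{5}\right) \left(-65\right) + 157 = 13 + 157 = 170$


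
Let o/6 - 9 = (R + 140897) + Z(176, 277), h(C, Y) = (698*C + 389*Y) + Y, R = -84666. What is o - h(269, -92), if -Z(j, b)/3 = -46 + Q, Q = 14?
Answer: 186134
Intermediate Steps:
Z(j, b) = 96 (Z(j, b) = -3*(-46 + 14) = -3*(-32) = 96)
h(C, Y) = 390*Y + 698*C (h(C, Y) = (389*Y + 698*C) + Y = 390*Y + 698*C)
o = 338016 (o = 54 + 6*((-84666 + 140897) + 96) = 54 + 6*(56231 + 96) = 54 + 6*56327 = 54 + 337962 = 338016)
o - h(269, -92) = 338016 - (390*(-92) + 698*269) = 338016 - (-35880 + 187762) = 338016 - 1*151882 = 338016 - 151882 = 186134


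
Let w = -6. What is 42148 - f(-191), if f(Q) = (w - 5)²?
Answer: 42027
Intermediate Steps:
f(Q) = 121 (f(Q) = (-6 - 5)² = (-11)² = 121)
42148 - f(-191) = 42148 - 1*121 = 42148 - 121 = 42027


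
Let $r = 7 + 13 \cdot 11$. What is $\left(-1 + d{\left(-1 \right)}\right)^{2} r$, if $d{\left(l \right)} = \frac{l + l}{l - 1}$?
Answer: $0$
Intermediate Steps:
$d{\left(l \right)} = \frac{2 l}{-1 + l}$
$r = 150$ ($r = 7 + 143 = 150$)
$\left(-1 + d{\left(-1 \right)}\right)^{2} r = \left(-1 + 2 \left(-1\right) \frac{1}{-1 - 1}\right)^{2} \cdot 150 = \left(-1 + 2 \left(-1\right) \frac{1}{-2}\right)^{2} \cdot 150 = \left(-1 + 2 \left(-1\right) \left(- \frac{1}{2}\right)\right)^{2} \cdot 150 = \left(-1 + 1\right)^{2} \cdot 150 = 0^{2} \cdot 150 = 0 \cdot 150 = 0$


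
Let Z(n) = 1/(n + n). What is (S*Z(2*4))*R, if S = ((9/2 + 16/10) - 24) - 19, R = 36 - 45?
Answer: 3321/160 ≈ 20.756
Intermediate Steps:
R = -9
S = -369/10 (S = ((9*(½) + 16*(⅒)) - 24) - 19 = ((9/2 + 8/5) - 24) - 19 = (61/10 - 24) - 19 = -179/10 - 19 = -369/10 ≈ -36.900)
Z(n) = 1/(2*n)
(S*Z(2*4))*R = -369/(20*(2*4))*(-9) = -369/(20*8)*(-9) = -369/10*1/16*(-9) = -369/160*(-9) = 3321/160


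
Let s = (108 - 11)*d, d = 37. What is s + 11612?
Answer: 15201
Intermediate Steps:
s = 3589 (s = (108 - 11)*37 = 97*37 = 3589)
s + 11612 = 3589 + 11612 = 15201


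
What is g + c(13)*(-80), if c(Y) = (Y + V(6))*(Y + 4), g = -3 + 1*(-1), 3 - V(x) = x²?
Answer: 27196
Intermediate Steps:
V(x) = 3 - x²
g = -4 (g = -3 - 1 = -4)
c(Y) = (-33 + Y)*(4 + Y) (c(Y) = (Y + (3 - 1*6²))*(Y + 4) = (Y + (3 - 1*36))*(4 + Y) = (Y + (3 - 36))*(4 + Y) = (Y - 33)*(4 + Y) = (-33 + Y)*(4 + Y))
g + c(13)*(-80) = -4 + (-132 + 13² - 29*13)*(-80) = -4 + (-132 + 169 - 377)*(-80) = -4 - 340*(-80) = -4 + 27200 = 27196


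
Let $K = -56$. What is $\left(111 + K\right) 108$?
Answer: $5940$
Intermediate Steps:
$\left(111 + K\right) 108 = \left(111 - 56\right) 108 = 55 \cdot 108 = 5940$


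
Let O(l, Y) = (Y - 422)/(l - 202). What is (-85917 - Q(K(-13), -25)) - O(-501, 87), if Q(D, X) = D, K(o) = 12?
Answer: -60408422/703 ≈ -85930.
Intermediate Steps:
O(l, Y) = (-422 + Y)/(-202 + l)
(-85917 - Q(K(-13), -25)) - O(-501, 87) = (-85917 - 1*12) - (-422 + 87)/(-202 - 501) = (-85917 - 12) - (-335)/(-703) = -85929 - (-1)*(-335)/703 = -85929 - 1*335/703 = -85929 - 335/703 = -60408422/703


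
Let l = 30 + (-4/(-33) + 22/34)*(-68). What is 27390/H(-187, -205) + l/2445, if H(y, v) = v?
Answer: -442022524/3308085 ≈ -133.62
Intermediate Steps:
l = -734/33 (l = 30 + (-4*(-1/33) + 22*(1/34))*(-68) = 30 + (4/33 + 11/17)*(-68) = 30 + (431/561)*(-68) = 30 - 1724/33 = -734/33 ≈ -22.242)
27390/H(-187, -205) + l/2445 = 27390/(-205) - 734/33/2445 = 27390*(-1/205) - 734/33*1/2445 = -5478/41 - 734/80685 = -442022524/3308085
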